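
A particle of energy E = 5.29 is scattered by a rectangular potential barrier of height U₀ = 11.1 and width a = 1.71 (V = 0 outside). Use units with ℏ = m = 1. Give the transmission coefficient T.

T = 0.0000345

Since E < U₀ the interior solution is evanescent with decay constant κ = √(2m(U₀ − E))/ℏ = 3.409.
κa = 5.829, sinh(κa) = 170.0.
Matching ψ, ψ′ at both faces gives T = [1 + U₀² sinh²(κa) / (4E(U₀ − E))]⁻¹ = 1/28970 = 0.0000345.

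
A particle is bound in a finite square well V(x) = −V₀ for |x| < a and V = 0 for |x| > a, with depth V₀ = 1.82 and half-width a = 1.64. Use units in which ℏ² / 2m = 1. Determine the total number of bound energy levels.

The dimensionless depth is z₀ = a√(2mV₀)/ℏ = 1.64 × √(1.820) = 2.212.
A new bound state (alternating even/odd) appears each time z₀ passes a multiple of π/2, so N = ⌊2z₀/π⌋ + 1 = ⌊1.409⌋ + 1 = 2.

N = 2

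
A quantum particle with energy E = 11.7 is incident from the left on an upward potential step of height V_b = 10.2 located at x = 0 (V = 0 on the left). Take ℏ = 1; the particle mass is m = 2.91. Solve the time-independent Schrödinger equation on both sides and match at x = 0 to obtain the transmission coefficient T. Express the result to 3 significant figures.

T = 0.777

The wavenumbers are k₁ = √(2mE)/ℏ = 8.252 on the left and k₂ = √(2m(E − V_b))/ℏ = 2.955 on the right.
Continuity of ψ and ψ′ at the step yields the reflection amplitude r = (k₁ − k₂)/(k₁ + k₂) = 0.4727; thus R = |r|² = 0.2234, T = 0.7766.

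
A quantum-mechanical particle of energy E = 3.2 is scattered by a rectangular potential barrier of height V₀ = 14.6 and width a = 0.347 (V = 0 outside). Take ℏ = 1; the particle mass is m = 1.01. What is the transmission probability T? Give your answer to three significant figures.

E < V₀: inside the barrier ψ ∝ e^{±κx} with κ = √(2m(V₀ − E))/ℏ = 4.799.
κa = 1.665, sinh(κa) = 2.549.
Matching ψ, ψ′ at both faces gives T = [1 + V₀² sinh²(κa) / (4E(V₀ − E))]⁻¹ = 1/10.49 = 0.0953.

T = 0.0953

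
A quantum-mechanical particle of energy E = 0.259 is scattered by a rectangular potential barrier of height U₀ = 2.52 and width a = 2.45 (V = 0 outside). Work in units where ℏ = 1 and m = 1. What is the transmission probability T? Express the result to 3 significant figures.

E < U₀: inside the barrier ψ ∝ e^{±κx} with κ = √(2m(U₀ − E))/ℏ = 2.126.
κa = 5.210, sinh(κa) = 91.54.
The exact tunnelling result is T⁻¹ = 1 + U₀² sinh²(κa) / [4E(U₀ − E)] = 22720, so T = 0.0000440.

T = 0.0000440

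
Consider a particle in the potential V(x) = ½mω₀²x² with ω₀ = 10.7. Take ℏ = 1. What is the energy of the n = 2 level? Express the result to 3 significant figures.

The oscillator eigenvalues are E_n = ℏω₀(n + ½), so E_2 = 10.7 × 2.5 = 26.75.

E = 26.8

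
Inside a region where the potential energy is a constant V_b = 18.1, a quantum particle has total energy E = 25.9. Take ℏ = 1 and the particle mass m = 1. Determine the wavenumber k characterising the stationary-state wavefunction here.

k = 3.95

With E > V_b the solution is oscillatory, ψ ∝ e^{±ikx} with k = √(2m(E − V_b))/ℏ.
k = √(2 × 1 × 7.8) = 3.950.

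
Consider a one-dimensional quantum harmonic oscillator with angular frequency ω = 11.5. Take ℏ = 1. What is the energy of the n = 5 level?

Using E_n = (n + ½)ℏω: E_5 = 5.5 × 11.5 = 63.25.

E = 63.3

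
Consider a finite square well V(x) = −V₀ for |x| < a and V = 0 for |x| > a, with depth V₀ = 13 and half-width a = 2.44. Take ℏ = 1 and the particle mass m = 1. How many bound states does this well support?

N = 8

Define the well-strength parameter z₀ = (a/ℏ)√(2mV₀) = 2.44 × √(2·1·13) = 12.44.
The even/odd transcendental equations gain one root per π/2 in z₀, giving N = 1 + ⌊2z₀/π⌋ = 1 + ⌊7.921⌋ = 8.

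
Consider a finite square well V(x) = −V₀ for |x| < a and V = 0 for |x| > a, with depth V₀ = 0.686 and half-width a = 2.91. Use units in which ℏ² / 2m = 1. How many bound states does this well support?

N = 2

The dimensionless depth is z₀ = a√(2mV₀)/ℏ = 2.91 × √(0.6860) = 2.410.
A new bound state (alternating even/odd) appears each time z₀ passes a multiple of π/2, so N = ⌊2z₀/π⌋ + 1 = ⌊1.534⌋ + 1 = 2.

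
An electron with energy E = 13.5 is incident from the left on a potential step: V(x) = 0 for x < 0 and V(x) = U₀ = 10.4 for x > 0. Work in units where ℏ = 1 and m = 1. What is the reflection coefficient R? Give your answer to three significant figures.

R = 0.124

The wavenumbers are k₁ = √(2mE)/ℏ = 5.196 on the left and k₂ = √(2m(E − U₀))/ℏ = 2.490 on the right.
Matching ψ and ψ′ at x = 0 gives r = (k₁ − k₂)/(k₁ + k₂), so R = r² = 0.1240 and T = 1 − R = 0.8760.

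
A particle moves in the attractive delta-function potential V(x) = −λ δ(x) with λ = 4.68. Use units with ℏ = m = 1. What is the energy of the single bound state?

The bound state is ψ(x) = √κ e^{−κ|x|}. The derivative jump ψ'(0⁺) − ψ'(0⁻) = −(2mλ/ℏ²)ψ(0) fixes κ = mλ/ℏ² = 4.680.
Then E = −ℏ²κ²/(2m) = −mλ²/(2ℏ²) = -10.95.

E = -11.0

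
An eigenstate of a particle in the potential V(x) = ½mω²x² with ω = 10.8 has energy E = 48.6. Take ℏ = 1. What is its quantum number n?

n = 4

E_n = ℏω(n + ½) ⇒ n = E/(ℏω) − ½ = 48.6/10.8 − 0.5 = 4.000 → n = 4.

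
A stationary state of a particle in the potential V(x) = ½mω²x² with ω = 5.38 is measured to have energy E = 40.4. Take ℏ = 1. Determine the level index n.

E_n = ℏω(n + ½) ⇒ n = E/(ℏω) − ½ = 40.4/5.38 − 0.5 = 7.009 → n = 7.

n = 7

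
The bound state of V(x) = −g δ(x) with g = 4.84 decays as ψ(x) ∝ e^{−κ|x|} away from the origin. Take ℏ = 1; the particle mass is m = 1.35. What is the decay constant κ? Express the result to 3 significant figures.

Integrating the TISE across x = 0 gives the cusp condition ψ'(0⁺) − ψ'(0⁻) = −(2mg/ℏ²)ψ(0).
With ψ ∝ e^{−κ|x|} this yields −2κ = −2mg/ℏ², so κ = mg/ℏ² = 6.534.

κ = 6.53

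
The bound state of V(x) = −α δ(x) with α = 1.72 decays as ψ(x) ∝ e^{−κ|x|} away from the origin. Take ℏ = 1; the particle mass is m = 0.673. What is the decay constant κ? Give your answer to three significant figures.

κ = 1.16

Integrating the TISE across x = 0 gives the cusp condition ψ'(0⁺) − ψ'(0⁻) = −(2mα/ℏ²)ψ(0).
With ψ ∝ e^{−κ|x|} this yields −2κ = −2mα/ℏ², so κ = mα/ℏ² = 1.158.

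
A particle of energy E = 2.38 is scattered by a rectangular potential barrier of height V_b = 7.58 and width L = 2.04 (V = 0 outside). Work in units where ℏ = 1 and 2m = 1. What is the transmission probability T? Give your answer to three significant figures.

E < V_b: inside the barrier ψ ∝ e^{±κx} with κ = √(2m(V_b − E))/ℏ = 2.280.
κL = 4.652, sinh(κL) = 52.39.
The exact tunnelling result is T⁻¹ = 1 + V_b² sinh²(κL) / [4E(V_b − E)] = 3186, so T = 0.000314.

T = 0.000314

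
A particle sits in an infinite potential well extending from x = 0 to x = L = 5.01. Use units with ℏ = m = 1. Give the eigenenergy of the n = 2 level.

E = 0.786

Requiring ψ(0) = ψ(L) = 0 quantises k = nπ/L, hence E_n = ℏ²k²/2m = n²π²ℏ²/(2mL²).
E_2 = 2² × π² / (2 × 1 × 5.01²) = 0.7864.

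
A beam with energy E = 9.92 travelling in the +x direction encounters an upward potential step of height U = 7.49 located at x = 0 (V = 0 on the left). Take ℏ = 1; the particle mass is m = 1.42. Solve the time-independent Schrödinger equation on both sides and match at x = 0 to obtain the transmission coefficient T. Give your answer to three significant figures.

On each side the TISE gives plane waves with k = √(2m(E − V))/ℏ: k₁ = √(2·1.42·9.92) = 5.308, k₂ = √(2·1.42·2.43) = 2.627.
Matching ψ and ψ′ at x = 0 gives r = (k₁ − k₂)/(k₁ + k₂), so R = r² = 0.1141 and T = 1 − R = 0.8859.

T = 0.886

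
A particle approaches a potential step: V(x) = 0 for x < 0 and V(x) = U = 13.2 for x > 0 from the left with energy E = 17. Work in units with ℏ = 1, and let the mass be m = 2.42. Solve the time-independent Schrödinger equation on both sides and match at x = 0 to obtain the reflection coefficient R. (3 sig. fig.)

R = 0.128

On each side the TISE gives plane waves with k = √(2m(E − V))/ℏ: k₁ = √(2·2.42·17) = 9.071, k₂ = √(2·2.42·3.8) = 4.289.
Continuity of ψ and ψ′ at the step yields the reflection amplitude r = (k₁ − k₂)/(k₁ + k₂) = 0.3580; thus R = |r|² = 0.1281, T = 0.8719.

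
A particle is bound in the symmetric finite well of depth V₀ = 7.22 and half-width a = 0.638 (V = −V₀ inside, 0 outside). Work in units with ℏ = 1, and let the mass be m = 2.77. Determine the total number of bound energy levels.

The dimensionless depth is z₀ = a√(2mV₀)/ℏ = 0.638 × √(40.00) = 4.035.
The even/odd transcendental equations gain one root per π/2 in z₀, giving N = 1 + ⌊2z₀/π⌋ = 1 + ⌊2.569⌋ = 3.

N = 3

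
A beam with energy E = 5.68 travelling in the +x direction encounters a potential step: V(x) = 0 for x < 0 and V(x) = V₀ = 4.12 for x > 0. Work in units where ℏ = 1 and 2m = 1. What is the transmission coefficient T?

The wavenumbers are k₁ = √(2mE)/ℏ = 2.383 on the left and k₂ = √(2m(E − V₀))/ℏ = 1.249 on the right.
Matching ψ and ψ′ at x = 0 gives r = (k₁ − k₂)/(k₁ + k₂), so R = r² = 0.09752 and T = 1 − R = 0.9025.

T = 0.902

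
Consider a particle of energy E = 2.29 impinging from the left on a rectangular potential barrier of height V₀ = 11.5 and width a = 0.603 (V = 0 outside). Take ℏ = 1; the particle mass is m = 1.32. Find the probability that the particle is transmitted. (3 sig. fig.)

T = 0.00666

E < V₀: inside the barrier ψ ∝ e^{±κx} with κ = √(2m(V₀ − E))/ℏ = 4.931.
κa = 2.973, sinh(κa) = 9.753.
The exact tunnelling result is T⁻¹ = 1 + V₀² sinh²(κa) / [4E(V₀ − E)] = 150.1, so T = 0.00666.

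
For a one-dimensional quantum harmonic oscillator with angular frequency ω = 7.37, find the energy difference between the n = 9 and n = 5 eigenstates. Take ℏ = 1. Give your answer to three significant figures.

E_n = ℏω(n + ½), so ΔE = (9 − 5) ℏω = 4 × 7.37 = 29.48.

ΔE = 29.5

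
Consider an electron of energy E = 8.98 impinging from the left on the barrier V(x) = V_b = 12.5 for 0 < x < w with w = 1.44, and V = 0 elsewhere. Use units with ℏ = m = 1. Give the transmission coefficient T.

E < V_b: inside the barrier ψ ∝ e^{±κx} with κ = √(2m(V_b − E))/ℏ = 2.653.
κw = 3.821, sinh(κw) = 22.81.
The exact tunnelling result is T⁻¹ = 1 + V_b² sinh²(κw) / [4E(V_b − E)] = 643.9, so T = 0.00155.

T = 0.00155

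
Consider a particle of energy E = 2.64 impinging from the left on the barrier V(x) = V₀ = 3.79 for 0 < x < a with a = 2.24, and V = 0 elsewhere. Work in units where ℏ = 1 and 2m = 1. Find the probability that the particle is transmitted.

T = 0.0274

Since E < V₀ the interior solution is evanescent with decay constant κ = √(2m(V₀ − E))/ℏ = 1.072.
κa = 2.402, sinh(κa) = 5.478.
The exact tunnelling result is T⁻¹ = 1 + V₀² sinh²(κa) / [4E(V₀ − E)] = 36.50, so T = 0.0274.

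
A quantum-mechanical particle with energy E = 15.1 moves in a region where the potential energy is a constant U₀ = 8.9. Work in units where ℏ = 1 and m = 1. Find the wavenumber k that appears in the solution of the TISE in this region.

With E > U₀ the solution is oscillatory, ψ ∝ e^{±ikx} with k = √(2m(E − U₀))/ℏ.
k = √(2 × 1 × 6.2) = 3.521.

k = 3.52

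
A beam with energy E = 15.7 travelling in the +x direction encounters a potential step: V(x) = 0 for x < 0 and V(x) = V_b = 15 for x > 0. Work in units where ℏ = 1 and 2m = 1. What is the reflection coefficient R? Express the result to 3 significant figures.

R = 0.424

The wavenumbers are k₁ = √(2mE)/ℏ = 3.962 on the left and k₂ = √(2m(E − V_b))/ℏ = 0.8367 on the right.
Continuity of ψ and ψ′ at the step yields the reflection amplitude r = (k₁ − k₂)/(k₁ + k₂) = 0.6513; thus R = |r|² = 0.4242, T = 0.5758.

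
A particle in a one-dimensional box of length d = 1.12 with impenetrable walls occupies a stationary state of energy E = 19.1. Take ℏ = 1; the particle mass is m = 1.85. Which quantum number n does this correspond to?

n = 3

For an infinite well E_n = n²π²ℏ²/(2md²), so n = (d/πℏ)√(2mE).
n = (1.12/π) × √(2 × 1.85 × 19.1) = 2.997 → n = 3.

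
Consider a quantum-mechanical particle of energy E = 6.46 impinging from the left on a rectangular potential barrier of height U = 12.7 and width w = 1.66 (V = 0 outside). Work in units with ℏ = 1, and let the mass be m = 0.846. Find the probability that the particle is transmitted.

Since E < U the interior solution is evanescent with decay constant κ = √(2m(U − E))/ℏ = 3.249.
κw = 5.394, sinh(κw) = 110.0.
Matching ψ, ψ′ at both faces gives T = [1 + U² sinh²(κw) / (4E(U − E))]⁻¹ = 1/12110 = 0.0000826.

T = 0.0000826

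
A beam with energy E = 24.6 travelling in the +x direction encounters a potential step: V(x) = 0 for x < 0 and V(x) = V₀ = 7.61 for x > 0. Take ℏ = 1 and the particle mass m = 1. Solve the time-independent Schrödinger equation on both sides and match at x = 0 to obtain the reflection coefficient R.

On each side the TISE gives plane waves with k = √(2m(E − V))/ℏ: k₁ = √(2·1·24.6) = 7.014, k₂ = √(2·1·16.99) = 5.829.
Continuity of ψ and ψ′ at the step yields the reflection amplitude r = (k₁ − k₂)/(k₁ + k₂) = 0.09227; thus R = |r|² = 0.008513, T = 0.9915.

R = 0.00851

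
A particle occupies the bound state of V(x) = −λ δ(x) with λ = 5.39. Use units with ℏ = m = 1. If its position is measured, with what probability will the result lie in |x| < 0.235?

P = 0.921

The normalised bound state is ψ = √κ e^{−κ|x|} with κ = mλ/ℏ² = 5.390.
P(|x| < d) = ∫_{−d}^{d} κ e^{−2κ|x|} dx = 1 − e^{−2κd} = 1 − e^{−2.533} = 0.9206.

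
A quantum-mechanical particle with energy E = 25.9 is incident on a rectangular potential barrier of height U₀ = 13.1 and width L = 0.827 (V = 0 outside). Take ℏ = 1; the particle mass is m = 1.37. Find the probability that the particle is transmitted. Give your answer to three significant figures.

E > U₀: inside the barrier k₂ = √(2m(E − U₀))/ℏ = 5.922, k₂L = 4.898.
Matching at both interfaces gives T⁻¹ = 1 + U₀² sin²(k₂L) / [4E(E − U₀)] = 1.125, hence T = 0.889.

T = 0.889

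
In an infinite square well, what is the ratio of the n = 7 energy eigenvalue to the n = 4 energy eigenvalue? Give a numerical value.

3.0625

E_n = n²π²ℏ²/(2mL²) so the ratio is n₂²/n₁² = 49/16 = 3.0625.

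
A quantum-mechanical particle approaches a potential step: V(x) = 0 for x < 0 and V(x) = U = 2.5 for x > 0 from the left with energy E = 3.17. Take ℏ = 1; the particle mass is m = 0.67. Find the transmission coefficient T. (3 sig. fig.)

T = 0.863

The wavenumbers are k₁ = √(2mE)/ℏ = 2.061 on the left and k₂ = √(2m(E − U))/ℏ = 0.9475 on the right.
Continuity of ψ and ψ′ at the step yields the reflection amplitude r = (k₁ − k₂)/(k₁ + k₂) = 0.3701; thus R = |r|² = 0.1370, T = 0.8630.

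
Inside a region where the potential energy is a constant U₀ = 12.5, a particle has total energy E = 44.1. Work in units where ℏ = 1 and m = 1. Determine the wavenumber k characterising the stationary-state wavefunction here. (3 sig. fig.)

With E > U₀ the solution is oscillatory, ψ ∝ e^{±ikx} with k = √(2m(E − U₀))/ℏ.
k = √(2 × 1 × 31.6) = 7.950.

k = 7.95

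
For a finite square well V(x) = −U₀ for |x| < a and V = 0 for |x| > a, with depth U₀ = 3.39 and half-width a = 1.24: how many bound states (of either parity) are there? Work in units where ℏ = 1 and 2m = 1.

The dimensionless depth is z₀ = a√(2mU₀)/ℏ = 1.24 × √(3.390) = 2.283.
The even/odd transcendental equations gain one root per π/2 in z₀, giving N = 1 + ⌊2z₀/π⌋ = 1 + ⌊1.453⌋ = 2.

N = 2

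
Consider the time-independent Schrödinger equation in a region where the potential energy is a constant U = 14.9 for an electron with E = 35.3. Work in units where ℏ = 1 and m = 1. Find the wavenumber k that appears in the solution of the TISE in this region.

k = 6.39

With E > U the solution is oscillatory, ψ ∝ e^{±ikx} with k = √(2m(E − U))/ℏ.
k = √(2 × 1 × 20.4) = 6.387.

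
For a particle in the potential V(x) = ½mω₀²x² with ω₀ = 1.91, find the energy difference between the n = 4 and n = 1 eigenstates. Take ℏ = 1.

E_n = ℏω₀(n + ½), so ΔE = (4 − 1) ℏω₀ = 3 × 1.91 = 5.730.

ΔE = 5.73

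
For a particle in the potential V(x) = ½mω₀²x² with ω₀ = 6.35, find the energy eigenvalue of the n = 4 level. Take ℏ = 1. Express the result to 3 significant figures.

Using E_n = (n + ½)ℏω₀: E_4 = 4.5 × 6.35 = 28.58.

E = 28.6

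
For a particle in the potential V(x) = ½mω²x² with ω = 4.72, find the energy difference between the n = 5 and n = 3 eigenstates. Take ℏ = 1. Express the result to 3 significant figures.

E_n = ℏω(n + ½), so ΔE = (5 − 3) ℏω = 2 × 4.72 = 9.440.

ΔE = 9.44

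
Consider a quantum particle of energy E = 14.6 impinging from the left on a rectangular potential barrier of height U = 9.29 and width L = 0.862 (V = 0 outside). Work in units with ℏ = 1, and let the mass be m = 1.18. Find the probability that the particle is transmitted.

T = 0.998

E > U: inside the barrier k₂ = √(2m(E − U))/ℏ = 3.540, k₂L = 3.051.
Matching at both interfaces gives T⁻¹ = 1 + U² sin²(k₂L) / [4E(E − U)] = 1.002, hence T = 0.998.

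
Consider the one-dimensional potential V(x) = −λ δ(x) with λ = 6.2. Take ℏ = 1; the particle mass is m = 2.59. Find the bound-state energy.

The bound state is ψ(x) = √κ e^{−κ|x|}. The derivative jump ψ'(0⁺) − ψ'(0⁻) = −(2mλ/ℏ²)ψ(0) fixes κ = mλ/ℏ² = 16.06.
Then E = −ℏ²κ²/(2m) = −mλ²/(2ℏ²) = -49.78.

E = -49.8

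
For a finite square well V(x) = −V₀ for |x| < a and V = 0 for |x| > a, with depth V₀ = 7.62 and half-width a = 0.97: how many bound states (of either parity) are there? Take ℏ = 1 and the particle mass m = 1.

Define the well-strength parameter z₀ = (a/ℏ)√(2mV₀) = 0.97 × √(2·1·7.62) = 3.787.
A new bound state (alternating even/odd) appears each time z₀ passes a multiple of π/2, so N = ⌊2z₀/π⌋ + 1 = ⌊2.411⌋ + 1 = 3.

N = 3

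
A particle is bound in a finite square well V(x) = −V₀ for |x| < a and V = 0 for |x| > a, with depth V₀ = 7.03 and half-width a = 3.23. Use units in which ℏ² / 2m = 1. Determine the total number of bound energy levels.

The dimensionless depth is z₀ = a√(2mV₀)/ℏ = 3.23 × √(7.030) = 8.564.
A new bound state (alternating even/odd) appears each time z₀ passes a multiple of π/2, so N = ⌊2z₀/π⌋ + 1 = ⌊5.452⌋ + 1 = 6.

N = 6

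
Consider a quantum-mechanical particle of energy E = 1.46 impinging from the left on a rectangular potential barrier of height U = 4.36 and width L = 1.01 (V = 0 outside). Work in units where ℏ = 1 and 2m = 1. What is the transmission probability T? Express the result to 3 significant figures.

T = 0.109

E < U: inside the barrier ψ ∝ e^{±κx} with κ = √(2m(U − E))/ℏ = 1.703.
κL = 1.720, sinh(κL) = 2.703.
The exact tunnelling result is T⁻¹ = 1 + U² sinh²(κL) / [4E(U − E)] = 9.199, so T = 0.109.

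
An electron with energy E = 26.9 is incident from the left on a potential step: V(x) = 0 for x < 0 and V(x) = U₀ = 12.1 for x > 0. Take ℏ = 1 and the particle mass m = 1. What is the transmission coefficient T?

On each side the TISE gives plane waves with k = √(2m(E − V))/ℏ: k₁ = √(2·1·26.9) = 7.335, k₂ = √(2·1·14.8) = 5.441.
Matching ψ and ψ′ at x = 0 gives r = (k₁ − k₂)/(k₁ + k₂), so R = r² = 0.02199 and T = 1 − R = 0.9780.

T = 0.978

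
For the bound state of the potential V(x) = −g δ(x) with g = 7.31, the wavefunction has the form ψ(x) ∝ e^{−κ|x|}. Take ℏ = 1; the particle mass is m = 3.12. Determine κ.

Integrate −(ℏ²/2m)ψ'' − gδ(x)ψ = Eψ from −ε to +ε: the ψ'' term gives ψ'(0⁺) − ψ'(0⁻) and the δ term gives −(2mg/ℏ²)ψ(0).
With ψ ∝ e^{−κ|x|} this yields −2κ = −2mg/ℏ², so κ = mg/ℏ² = 22.81.

κ = 22.8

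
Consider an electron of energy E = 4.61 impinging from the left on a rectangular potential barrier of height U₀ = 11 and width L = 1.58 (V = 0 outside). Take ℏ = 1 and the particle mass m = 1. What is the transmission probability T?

Since E < U₀ the interior solution is evanescent with decay constant κ = √(2m(U₀ − E))/ℏ = 3.575.
κL = 5.648, sinh(κL) = 141.9.
The exact tunnelling result is T⁻¹ = 1 + U₀² sinh²(κL) / [4E(U₀ − E)] = 20680, so T = 0.0000484.

T = 0.0000484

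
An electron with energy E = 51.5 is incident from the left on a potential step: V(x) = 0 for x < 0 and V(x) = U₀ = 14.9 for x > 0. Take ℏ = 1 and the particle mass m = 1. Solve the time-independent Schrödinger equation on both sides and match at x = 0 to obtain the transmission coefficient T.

T = 0.993

On each side the TISE gives plane waves with k = √(2m(E − V))/ℏ: k₁ = √(2·1·51.5) = 10.15, k₂ = √(2·1·36.6) = 8.556.
Continuity of ψ and ψ′ at the step yields the reflection amplitude r = (k₁ − k₂)/(k₁ + k₂) = 0.08518; thus R = |r|² = 0.007255, T = 0.9927.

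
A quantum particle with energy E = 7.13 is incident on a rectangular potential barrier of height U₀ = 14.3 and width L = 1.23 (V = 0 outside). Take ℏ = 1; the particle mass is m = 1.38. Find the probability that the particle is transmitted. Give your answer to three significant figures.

T = 0.0000707

E < U₀: inside the barrier ψ ∝ e^{±κx} with κ = √(2m(U₀ − E))/ℏ = 4.449.
κL = 5.472, sinh(κL) = 118.9.
Matching ψ, ψ′ at both faces gives T = [1 + U₀² sinh²(κL) / (4E(U₀ − E))]⁻¹ = 1/14140 = 0.0000707.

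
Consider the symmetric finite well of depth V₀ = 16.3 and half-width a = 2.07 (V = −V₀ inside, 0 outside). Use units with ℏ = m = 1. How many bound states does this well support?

N = 8

The dimensionless depth is z₀ = a√(2mV₀)/ℏ = 2.07 × √(32.60) = 11.82.
The even/odd transcendental equations gain one root per π/2 in z₀, giving N = 1 + ⌊2z₀/π⌋ = 1 + ⌊7.524⌋ = 8.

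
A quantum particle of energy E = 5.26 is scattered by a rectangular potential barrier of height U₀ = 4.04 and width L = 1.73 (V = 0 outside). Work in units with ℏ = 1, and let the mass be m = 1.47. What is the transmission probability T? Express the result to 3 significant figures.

E > U₀: inside the barrier k₂ = √(2m(E − U₀))/ℏ = 1.894, k₂L = 3.276.
Matching at both interfaces gives T⁻¹ = 1 + U₀² sin²(k₂L) / [4E(E − U₀)] = 1.011, hence T = 0.989.

T = 0.989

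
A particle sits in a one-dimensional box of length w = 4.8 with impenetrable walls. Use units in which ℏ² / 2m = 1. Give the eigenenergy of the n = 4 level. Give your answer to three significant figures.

E = 6.85

The infinite-well eigenfunctions ψ_n = √(2/w) sin(nπx/w) vanish at both walls, giving E_n = n²π²ℏ²/(2mw²).
E_4 = 4² × π² / (2 × 0.5 × 4.8²) = 6.854.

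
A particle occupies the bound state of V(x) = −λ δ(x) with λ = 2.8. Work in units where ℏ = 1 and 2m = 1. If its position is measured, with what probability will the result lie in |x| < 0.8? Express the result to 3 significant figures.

The normalised bound state is ψ = √κ e^{−κ|x|} with κ = mλ/ℏ² = 1.400.
P(|x| < d) = ∫_{−d}^{d} κ e^{−2κ|x|} dx = 1 − e^{−2κd} = 1 − e^{−2.240} = 0.8935.

P = 0.894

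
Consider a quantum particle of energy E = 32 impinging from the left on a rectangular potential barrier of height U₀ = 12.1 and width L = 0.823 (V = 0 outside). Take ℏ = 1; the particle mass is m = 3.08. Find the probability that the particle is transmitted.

T = 0.995

E > U₀: inside the barrier k₂ = √(2m(E − U₀))/ℏ = 11.07, k₂L = 9.112.
T = [1 + U₀² sin²(k₂L) / (4E(E − U₀))]⁻¹ = 1/1.005 = 0.995.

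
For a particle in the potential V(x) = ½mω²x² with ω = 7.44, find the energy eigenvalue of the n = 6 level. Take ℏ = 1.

The oscillator eigenvalues are E_n = ℏω(n + ½), so E_6 = 7.44 × 6.5 = 48.36.

E = 48.4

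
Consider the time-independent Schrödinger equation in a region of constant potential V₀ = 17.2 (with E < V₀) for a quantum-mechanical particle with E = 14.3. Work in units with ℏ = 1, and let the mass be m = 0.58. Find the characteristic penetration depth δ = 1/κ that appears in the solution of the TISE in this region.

Since E < V₀ the TISE in this region is ψ'' = κ²ψ with κ = √(2m(V₀ − E))/ℏ.
κ = √(2 × 0.58 × 2.9) = 1.834. The penetration depth is δ = 1/κ = 0.545.

δ = 0.545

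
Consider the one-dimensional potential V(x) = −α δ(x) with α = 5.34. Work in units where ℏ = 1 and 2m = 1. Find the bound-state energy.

E = -7.13

For x ≠ 0 the bound state is ψ ∝ e^{−κ|x|}; integrating the TISE across the delta gives the cusp condition 2κ = 2mα/ℏ², so κ = 2.670.
Then E = −ℏ²κ²/(2m) = −mα²/(2ℏ²) = -7.129.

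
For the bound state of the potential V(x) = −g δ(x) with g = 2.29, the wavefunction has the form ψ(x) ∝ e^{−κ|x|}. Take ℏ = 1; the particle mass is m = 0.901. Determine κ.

Integrate −(ℏ²/2m)ψ'' − gδ(x)ψ = Eψ from −ε to +ε: the ψ'' term gives ψ'(0⁺) − ψ'(0⁻) and the δ term gives −(2mg/ℏ²)ψ(0).
With ψ ∝ e^{−κ|x|} this yields −2κ = −2mg/ℏ², so κ = mg/ℏ² = 2.063.

κ = 2.06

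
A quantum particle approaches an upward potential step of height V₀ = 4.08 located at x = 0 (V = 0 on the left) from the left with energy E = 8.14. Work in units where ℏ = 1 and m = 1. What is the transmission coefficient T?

T = 0.970

On each side the TISE gives plane waves with k = √(2m(E − V))/ℏ: k₁ = √(2·1·8.14) = 4.035, k₂ = √(2·1·4.06) = 2.850.
Continuity of ψ and ψ′ at the step yields the reflection amplitude r = (k₁ − k₂)/(k₁ + k₂) = 0.1722; thus R = |r|² = 0.02964, T = 0.9704.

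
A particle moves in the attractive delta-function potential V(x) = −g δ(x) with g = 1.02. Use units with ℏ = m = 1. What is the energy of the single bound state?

E = -0.520

For x ≠ 0 the bound state is ψ ∝ e^{−κ|x|}; integrating the TISE across the delta gives the cusp condition 2κ = 2mg/ℏ², so κ = 1.020.
Then E = −ℏ²κ²/(2m) = −mg²/(2ℏ²) = -0.5202.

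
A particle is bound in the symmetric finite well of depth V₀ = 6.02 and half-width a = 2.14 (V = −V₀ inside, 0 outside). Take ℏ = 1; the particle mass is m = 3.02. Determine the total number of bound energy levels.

Define the well-strength parameter z₀ = (a/ℏ)√(2mV₀) = 2.14 × √(2·3.02·6.02) = 12.90.
The even/odd transcendental equations gain one root per π/2 in z₀, giving N = 1 + ⌊2z₀/π⌋ = 1 + ⌊8.215⌋ = 9.

N = 9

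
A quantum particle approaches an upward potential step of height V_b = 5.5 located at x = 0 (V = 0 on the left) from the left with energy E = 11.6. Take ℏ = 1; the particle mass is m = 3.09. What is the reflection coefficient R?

R = 0.0254

The wavenumbers are k₁ = √(2mE)/ℏ = 8.467 on the left and k₂ = √(2m(E − V_b))/ℏ = 6.140 on the right.
Matching ψ and ψ′ at x = 0 gives r = (k₁ − k₂)/(k₁ + k₂), so R = r² = 0.02538 and T = 1 − R = 0.9746.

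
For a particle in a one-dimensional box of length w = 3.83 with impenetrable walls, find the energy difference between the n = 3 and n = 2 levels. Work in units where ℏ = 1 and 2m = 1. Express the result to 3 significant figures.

E_n = n²π²ℏ²/(2mw²), so ΔE = (3² − 2²) π²ℏ²/(2mw²).
ΔE = 5 × π² / (2 × 0.5 × 3.83²) = 3.364.

ΔE = 3.36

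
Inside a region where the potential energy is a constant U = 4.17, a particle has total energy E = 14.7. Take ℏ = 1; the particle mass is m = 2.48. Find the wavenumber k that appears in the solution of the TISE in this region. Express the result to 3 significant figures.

k = 7.23

With E > U the solution is oscillatory, ψ ∝ e^{±ikx} with k = √(2m(E − U))/ℏ.
k = √(2 × 2.48 × 10.53) = 7.227.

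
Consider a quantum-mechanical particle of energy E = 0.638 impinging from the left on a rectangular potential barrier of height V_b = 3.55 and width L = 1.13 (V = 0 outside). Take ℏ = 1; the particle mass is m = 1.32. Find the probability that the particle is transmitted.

T = 0.00448

E < V_b: inside the barrier ψ ∝ e^{±κx} with κ = √(2m(V_b − E))/ℏ = 2.773.
κL = 3.133, sinh(κL) = 11.45.
The exact tunnelling result is T⁻¹ = 1 + V_b² sinh²(κL) / [4E(V_b − E)] = 223.4, so T = 0.00448.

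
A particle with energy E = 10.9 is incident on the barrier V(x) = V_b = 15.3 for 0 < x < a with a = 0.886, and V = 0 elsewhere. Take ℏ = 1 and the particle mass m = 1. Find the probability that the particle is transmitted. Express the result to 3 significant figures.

E < V_b: inside the barrier ψ ∝ e^{±κx} with κ = √(2m(V_b − E))/ℏ = 2.966.
κa = 2.628, sinh(κa) = 6.889.
Matching ψ, ψ′ at both faces gives T = [1 + V_b² sinh²(κa) / (4E(V_b − E))]⁻¹ = 1/58.91 = 0.0170.

T = 0.0170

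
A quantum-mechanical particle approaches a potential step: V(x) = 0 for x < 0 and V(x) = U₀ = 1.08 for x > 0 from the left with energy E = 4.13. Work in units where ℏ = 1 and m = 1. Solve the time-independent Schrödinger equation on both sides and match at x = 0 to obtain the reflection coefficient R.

R = 0.00572

On each side the TISE gives plane waves with k = √(2m(E − V))/ℏ: k₁ = √(2·1·4.13) = 2.874, k₂ = √(2·1·3.05) = 2.470.
Continuity of ψ and ψ′ at the step yields the reflection amplitude r = (k₁ − k₂)/(k₁ + k₂) = 0.07564; thus R = |r|² = 0.005721, T = 0.9943.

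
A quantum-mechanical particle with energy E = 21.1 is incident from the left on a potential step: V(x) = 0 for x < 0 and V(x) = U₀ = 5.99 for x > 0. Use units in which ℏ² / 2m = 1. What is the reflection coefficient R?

R = 0.00694

On each side the TISE gives plane waves with k = √(2m(E − V))/ℏ: k₁ = √(2·½·21.1) = 4.593, k₂ = √(2·½·15.11) = 3.887.
Matching ψ and ψ′ at x = 0 gives r = (k₁ − k₂)/(k₁ + k₂), so R = r² = 0.006937 and T = 1 − R = 0.9931.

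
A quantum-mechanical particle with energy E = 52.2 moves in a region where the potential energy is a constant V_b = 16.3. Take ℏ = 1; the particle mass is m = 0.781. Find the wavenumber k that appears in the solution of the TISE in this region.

With E > V_b the solution is oscillatory, ψ ∝ e^{±ikx} with k = √(2m(E − V_b))/ℏ.
k = √(2 × 0.781 × 35.9) = 7.488.

k = 7.49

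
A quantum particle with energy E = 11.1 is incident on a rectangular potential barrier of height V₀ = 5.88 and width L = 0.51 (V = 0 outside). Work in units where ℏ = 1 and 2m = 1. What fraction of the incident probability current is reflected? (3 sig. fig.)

E > V₀: inside the barrier k₂ = √(2m(E − V₀))/ℏ = 2.285, k₂L = 1.165.
T = [1 + V₀² sin²(k₂L) / (4E(E − V₀))]⁻¹ = 1/1.126 = 0.888.
R = 1 − T = 0.112.

R = 0.112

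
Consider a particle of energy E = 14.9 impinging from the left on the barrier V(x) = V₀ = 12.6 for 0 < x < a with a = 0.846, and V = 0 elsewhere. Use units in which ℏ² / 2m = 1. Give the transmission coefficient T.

E > V₀: inside the barrier k₂ = √(2m(E − V₀))/ℏ = 1.517, k₂a = 1.283.
Matching at both interfaces gives T⁻¹ = 1 + V₀² sin²(k₂a) / [4E(E − V₀)] = 2.065, hence T = 0.484.

T = 0.484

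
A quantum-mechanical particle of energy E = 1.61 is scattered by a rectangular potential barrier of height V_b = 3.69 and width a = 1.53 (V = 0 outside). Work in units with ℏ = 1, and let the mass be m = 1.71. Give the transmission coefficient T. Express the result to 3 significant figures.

E < V_b: inside the barrier ψ ∝ e^{±κx} with κ = √(2m(V_b − E))/ℏ = 2.667.
κa = 4.081, sinh(κa) = 29.59.
Matching ψ, ψ′ at both faces gives T = [1 + V_b² sinh²(κa) / (4E(V_b − E))]⁻¹ = 1/890.7 = 0.00112.

T = 0.00112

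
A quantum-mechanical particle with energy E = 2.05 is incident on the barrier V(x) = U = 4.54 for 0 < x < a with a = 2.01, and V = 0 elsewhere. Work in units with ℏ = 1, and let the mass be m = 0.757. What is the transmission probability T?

E < U: inside the barrier ψ ∝ e^{±κx} with κ = √(2m(U − E))/ℏ = 1.942.
κa = 3.903, sinh(κa) = 24.76.
Matching ψ, ψ′ at both faces gives T = [1 + U² sinh²(κa) / (4E(U − E))]⁻¹ = 1/619.7 = 0.00161.

T = 0.00161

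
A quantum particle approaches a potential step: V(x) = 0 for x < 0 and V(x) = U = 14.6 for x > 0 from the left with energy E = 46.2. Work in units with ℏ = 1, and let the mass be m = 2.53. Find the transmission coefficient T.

The wavenumbers are k₁ = √(2mE)/ℏ = 15.29 on the left and k₂ = √(2m(E − U))/ℏ = 12.64 on the right.
Continuity of ψ and ψ′ at the step yields the reflection amplitude r = (k₁ − k₂)/(k₁ + k₂) = 0.09467; thus R = |r|² = 0.008963, T = 0.9910.

T = 0.991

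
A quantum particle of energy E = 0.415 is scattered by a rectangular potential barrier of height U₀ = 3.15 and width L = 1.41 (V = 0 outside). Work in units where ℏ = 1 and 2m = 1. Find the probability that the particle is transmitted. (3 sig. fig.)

T = 0.0173

Since E < U₀ the interior solution is evanescent with decay constant κ = √(2m(U₀ − E))/ℏ = 1.654.
κL = 2.332, sinh(κL) = 5.100.
Matching ψ, ψ′ at both faces gives T = [1 + U₀² sinh²(κL) / (4E(U₀ − E))]⁻¹ = 1/57.84 = 0.0173.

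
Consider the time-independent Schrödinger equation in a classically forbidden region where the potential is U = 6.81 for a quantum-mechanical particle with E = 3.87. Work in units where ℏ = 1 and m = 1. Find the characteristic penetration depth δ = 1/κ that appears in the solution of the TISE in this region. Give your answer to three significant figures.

Since E < U the TISE in this region is ψ'' = κ²ψ with κ = √(2m(U − E))/ℏ.
κ = √(2 × 1 × 2.94) = 2.425. The penetration depth is δ = 1/κ = 0.412.

δ = 0.412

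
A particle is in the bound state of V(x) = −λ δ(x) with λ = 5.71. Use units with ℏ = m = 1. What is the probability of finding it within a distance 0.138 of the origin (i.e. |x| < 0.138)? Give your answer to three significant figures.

P = 0.793

The normalised bound state is ψ = √κ e^{−κ|x|} with κ = mλ/ℏ² = 5.710.
P(|x| < d) = ∫_{−d}^{d} κ e^{−2κ|x|} dx = 1 − e^{−2κd} = 1 − e^{−1.576} = 0.7932.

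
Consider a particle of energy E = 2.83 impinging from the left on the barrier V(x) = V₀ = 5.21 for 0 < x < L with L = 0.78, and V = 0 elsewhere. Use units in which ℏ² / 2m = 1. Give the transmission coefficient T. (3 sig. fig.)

T = 0.302

E < V₀: inside the barrier ψ ∝ e^{±κx} with κ = √(2m(V₀ − E))/ℏ = 1.543.
κL = 1.203, sinh(κL) = 1.515.
The exact tunnelling result is T⁻¹ = 1 + V₀² sinh²(κL) / [4E(V₀ − E)] = 3.314, so T = 0.302.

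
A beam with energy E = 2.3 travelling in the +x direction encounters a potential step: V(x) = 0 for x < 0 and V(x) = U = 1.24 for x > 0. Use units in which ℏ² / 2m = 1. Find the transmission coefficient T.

T = 0.963

On each side the TISE gives plane waves with k = √(2m(E − V))/ℏ: k₁ = √(2·½·2.3) = 1.517, k₂ = √(2·½·1.06) = 1.030.
Matching ψ and ψ′ at x = 0 gives r = (k₁ − k₂)/(k₁ + k₂), so R = r² = 0.03659 and T = 1 − R = 0.9634.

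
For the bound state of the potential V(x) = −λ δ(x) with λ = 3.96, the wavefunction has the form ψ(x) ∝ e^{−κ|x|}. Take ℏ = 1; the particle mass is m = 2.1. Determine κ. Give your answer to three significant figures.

Integrate −(ℏ²/2m)ψ'' − λδ(x)ψ = Eψ from −ε to +ε: the ψ'' term gives ψ'(0⁺) − ψ'(0⁻) and the δ term gives −(2mλ/ℏ²)ψ(0).
With ψ ∝ e^{−κ|x|} this yields −2κ = −2mλ/ℏ², so κ = mλ/ℏ² = 8.316.

κ = 8.32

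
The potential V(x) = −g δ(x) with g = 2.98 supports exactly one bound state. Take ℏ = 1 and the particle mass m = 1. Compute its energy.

For x ≠ 0 the bound state is ψ ∝ e^{−κ|x|}; integrating the TISE across the delta gives the cusp condition 2κ = 2mg/ℏ², so κ = 2.980.
Then E = −ℏ²κ²/(2m) = −mg²/(2ℏ²) = -4.440.

E = -4.44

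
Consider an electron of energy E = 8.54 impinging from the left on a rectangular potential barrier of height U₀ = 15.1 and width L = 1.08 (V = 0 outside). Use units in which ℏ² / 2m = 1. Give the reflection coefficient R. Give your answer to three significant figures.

Since E < U₀ the interior solution is evanescent with decay constant κ = √(2m(U₀ − E))/ℏ = 2.561.
κL = 2.766, sinh(κL) = 7.917.
The exact tunnelling result is T⁻¹ = 1 + U₀² sinh²(κL) / [4E(U₀ − E)] = 64.78, so T = 0.0154.
R = 1 − T = 0.985.

R = 0.985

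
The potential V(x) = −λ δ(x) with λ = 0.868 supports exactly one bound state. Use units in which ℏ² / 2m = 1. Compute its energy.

E = -0.188

For x ≠ 0 the bound state is ψ ∝ e^{−κ|x|}; integrating the TISE across the delta gives the cusp condition 2κ = 2mλ/ℏ², so κ = 0.4340.
Then E = −ℏ²κ²/(2m) = −mλ²/(2ℏ²) = -0.1884.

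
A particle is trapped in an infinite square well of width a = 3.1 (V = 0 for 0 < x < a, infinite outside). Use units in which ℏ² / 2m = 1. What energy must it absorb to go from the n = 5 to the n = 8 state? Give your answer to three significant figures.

ΔE = 40.1

E_n = n²π²ℏ²/(2ma²), so ΔE = (8² − 5²) π²ℏ²/(2ma²).
ΔE = 39 × π² / (2 × 0.5 × 3.1²) = 40.05.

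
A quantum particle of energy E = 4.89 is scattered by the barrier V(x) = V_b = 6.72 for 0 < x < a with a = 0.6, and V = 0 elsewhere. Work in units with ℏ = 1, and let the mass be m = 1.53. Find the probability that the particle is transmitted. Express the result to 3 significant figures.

E < V_b: inside the barrier ψ ∝ e^{±κx} with κ = √(2m(V_b − E))/ℏ = 2.366.
κa = 1.420, sinh(κa) = 1.947.
The exact tunnelling result is T⁻¹ = 1 + V_b² sinh²(κa) / [4E(V_b − E)] = 5.784, so T = 0.173.

T = 0.173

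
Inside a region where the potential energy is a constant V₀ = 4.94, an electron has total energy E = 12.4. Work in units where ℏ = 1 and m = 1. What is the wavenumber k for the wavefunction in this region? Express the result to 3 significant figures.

k = 3.86

With E > V₀ the solution is oscillatory, ψ ∝ e^{±ikx} with k = √(2m(E − V₀))/ℏ.
k = √(2 × 1 × 7.46) = 3.863.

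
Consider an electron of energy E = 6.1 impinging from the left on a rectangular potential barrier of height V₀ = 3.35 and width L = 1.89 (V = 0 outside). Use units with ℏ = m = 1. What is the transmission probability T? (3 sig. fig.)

E > V₀: inside the barrier k₂ = √(2m(E − V₀))/ℏ = 2.345, k₂L = 4.432.
T = [1 + V₀² sin²(k₂L) / (4E(E − V₀))]⁻¹ = 1/1.154 = 0.866.

T = 0.866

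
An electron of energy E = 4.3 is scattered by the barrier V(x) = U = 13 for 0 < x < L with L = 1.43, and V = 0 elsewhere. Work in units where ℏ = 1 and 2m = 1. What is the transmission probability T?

T = 0.000768

E < U: inside the barrier ψ ∝ e^{±κx} with κ = √(2m(U − E))/ℏ = 2.950.
κL = 4.218, sinh(κL) = 33.94.
The exact tunnelling result is T⁻¹ = 1 + U² sinh²(κL) / [4E(U − E)] = 1302, so T = 0.000768.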